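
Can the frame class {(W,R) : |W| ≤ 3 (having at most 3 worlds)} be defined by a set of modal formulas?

Modal frame validity is preserved under disjoint unions.
Any modal formula valid on each of 4 disjoint one-world frames is valid on their disjoint union (validity is preserved under disjoint unions). Each one-world frame has |W|=1≤3, but the union has |W|=4.
Hence having at most 3 worlds is not modally definable.

Not modally definable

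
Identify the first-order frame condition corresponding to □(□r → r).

Suppose □(□r→r) is valid. Take Rxy and set V(r)={w : Ryw}. Then at y, □r holds; since □(□r→r) at x, □r→r at y, so r at y, i.e. Ryy.
Conversely, on a frame with shift-reflexivity the schema holds at every world under every valuation.
Frame condition: ∀x ∀y (Rxy → Ryy).

shift-reflexivity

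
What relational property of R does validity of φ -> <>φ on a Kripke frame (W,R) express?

reflexivity: forall x Rxx

Replacing φ by ¬φ and contraposing gives the equivalent schema □φ → φ.
Suppose □φ→φ is valid. At any x set V(φ)={w : Rxw}. Then □φ holds at x, so φ holds at x, i.e. Rxx.
The converse is a direct semantic check.
So the correspondent is reflexivity.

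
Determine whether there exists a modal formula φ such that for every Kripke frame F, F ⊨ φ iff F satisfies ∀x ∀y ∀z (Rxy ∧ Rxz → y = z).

This is a Sahlqvist condition; the CD axiom ◇p → □p defines it.
Suppose ◇p→□p is valid. Take Rxy, Rxz and set V(p)={y}. Then ◇p at x, so □p at x, so p at z, i.e. z=y.

Yes, by ◇p → □p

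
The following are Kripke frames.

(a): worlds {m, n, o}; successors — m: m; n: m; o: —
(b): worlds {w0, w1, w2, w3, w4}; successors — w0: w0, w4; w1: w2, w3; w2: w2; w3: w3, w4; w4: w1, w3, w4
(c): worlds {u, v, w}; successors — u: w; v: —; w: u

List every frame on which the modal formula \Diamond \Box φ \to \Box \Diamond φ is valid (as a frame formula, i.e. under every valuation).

The schema corresponds to convergence: \forall x \forall y \forall z (Rxy \wedge Rxz \to \exists w (Ryw \wedge Rzw)).
(a): satisfies the condition.
(b): fails — Rw1w2 and Rw1w3 but w2 and w3 have no common successor.
(c): satisfies the condition.
Valid on: (a), (c).

(a), (c)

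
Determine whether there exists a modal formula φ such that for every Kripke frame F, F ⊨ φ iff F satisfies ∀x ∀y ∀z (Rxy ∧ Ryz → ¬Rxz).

No

Any modally definable frame class is closed under surjective bounded morphisms.
The 5-cycle (worlds w0,w1,w2,w3,w4 with w0→w1→w2→w3→w4→w0) is intransitive. Mapping every world to a single reflexive point • is a surjective bounded morphism; the reflexive point is not intransitive (R••∧R•• but R••).
So the class is not modally definable.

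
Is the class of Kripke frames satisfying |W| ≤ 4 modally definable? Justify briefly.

Not definable by any modal formula

If a class were modally definable it would be closed under disjoint unions (Goldblatt–Thomason).
Any modal formula valid on each of 5 disjoint one-world frames is valid on their disjoint union (validity is preserved under disjoint unions). Each one-world frame has |W|=1≤4, but the union has |W|=5.
Hence having at most 4 worlds is not modally definable.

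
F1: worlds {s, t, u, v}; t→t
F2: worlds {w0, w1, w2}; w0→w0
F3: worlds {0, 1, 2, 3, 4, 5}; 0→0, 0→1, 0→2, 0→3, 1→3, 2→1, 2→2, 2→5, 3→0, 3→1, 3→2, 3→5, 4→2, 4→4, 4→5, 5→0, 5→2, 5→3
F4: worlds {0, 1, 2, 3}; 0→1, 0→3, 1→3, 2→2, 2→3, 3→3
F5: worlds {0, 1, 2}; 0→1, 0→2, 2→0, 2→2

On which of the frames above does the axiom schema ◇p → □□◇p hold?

F1, F2

This is the axiom for a generalized confluence (Geach) condition; its first-order frame correspondent is ∀x ∀y ∀z ((xRy ∧ xR²z) → ∃w (y = w ∧ zRw)).
F1: condition met.
F2: condition met.
F3: fails — 0R0, 0R²1 but no w with 0=w and 1Rw.
F4: fails — 0R1, 0R²3 but no w with 1=w and 3Rw.
F5: fails — 0R1, 0R²2 but no w with 1=w and 2Rw.
Valid on: F1, F2.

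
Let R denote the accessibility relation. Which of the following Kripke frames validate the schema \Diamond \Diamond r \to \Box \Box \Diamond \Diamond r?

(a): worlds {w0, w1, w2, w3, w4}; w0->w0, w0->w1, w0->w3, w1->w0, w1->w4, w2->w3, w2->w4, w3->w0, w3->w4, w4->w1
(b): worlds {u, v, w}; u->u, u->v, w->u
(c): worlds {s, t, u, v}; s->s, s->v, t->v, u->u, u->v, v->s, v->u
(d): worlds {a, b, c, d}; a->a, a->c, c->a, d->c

(c), (d)

This is the axiom for a generalized confluence (Geach) condition; its first-order frame correspondent is \forall x \forall y \forall z ((x R^2 y \wedge x R^2 z) \to \exists w (y = w \wedge z R^2 w)).
(a): fails — w0R²w1, w0R²w4 but no w with w1=w and w4R²w.
(b): fails — uR²u, uR²v but no t with u=t and vR²t.
(c): holds.
(d): holds.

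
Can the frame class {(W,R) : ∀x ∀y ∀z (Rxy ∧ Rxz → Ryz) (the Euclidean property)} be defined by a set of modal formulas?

This is a Sahlqvist condition; the 5 axiom ◇r → □◇r defines it.
Suppose ◇r→□◇r is valid. Take Rxy, Rxz and set V(r)={y}. Then ◇r at x, so □◇r at x, so ◇r at z, so some w with Rzw has r; w=y, i.e. Rzy. By symmetry of the argument, Ryz.

Yes — defined by ◇r → □◇r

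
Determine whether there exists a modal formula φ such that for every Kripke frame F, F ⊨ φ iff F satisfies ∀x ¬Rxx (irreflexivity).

Any modally definable frame class is closed under surjective bounded morphisms.
The 4-cycle (worlds a,b,c,d with a→b→c→d→a) is irreflexive, and the map sending every world to a single reflexive point • is a surjective bounded morphism (forth: every edge maps to (•,•); back: every world has a successor). So any modal formula valid on the 4-cycle is also valid on the reflexive point, which is not irreflexive.
So the class is not modally definable.

Not modally definable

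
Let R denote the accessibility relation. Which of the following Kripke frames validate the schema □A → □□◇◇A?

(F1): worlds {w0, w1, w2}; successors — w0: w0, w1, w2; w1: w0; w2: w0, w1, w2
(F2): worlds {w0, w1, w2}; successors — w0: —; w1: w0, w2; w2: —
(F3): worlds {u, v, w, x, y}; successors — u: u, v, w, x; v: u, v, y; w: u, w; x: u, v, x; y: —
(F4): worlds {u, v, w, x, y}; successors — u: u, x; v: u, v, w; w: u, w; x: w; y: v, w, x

This is the axiom for a generalized confluence (Geach) condition; its first-order frame correspondent is ∀x ∀z (xR²z → ∃w (xRw ∧ zR²w)).
(F1): satisfies the condition.
(F2): satisfies the condition.
(F3): fails — uR²y but no t with uRt and yR²t.
(F4): satisfies the condition.

(F1), (F2), (F4)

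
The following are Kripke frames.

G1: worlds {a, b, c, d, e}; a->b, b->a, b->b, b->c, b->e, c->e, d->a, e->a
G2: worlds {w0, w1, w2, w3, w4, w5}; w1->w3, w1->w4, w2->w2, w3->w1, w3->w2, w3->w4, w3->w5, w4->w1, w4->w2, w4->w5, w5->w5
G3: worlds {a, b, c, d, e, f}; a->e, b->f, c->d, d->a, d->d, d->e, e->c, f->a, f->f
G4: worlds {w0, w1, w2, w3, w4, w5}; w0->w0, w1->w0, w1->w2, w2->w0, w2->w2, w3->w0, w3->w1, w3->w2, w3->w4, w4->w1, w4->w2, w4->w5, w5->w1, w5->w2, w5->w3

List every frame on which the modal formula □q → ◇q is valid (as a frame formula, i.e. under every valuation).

G1, G3, G4

The schema corresponds to seriality: ∀x ∃y Rxy.
G1: condition met.
G2: fails — world w0 has no successor.
G3: condition met.
G4: condition met.
Valid on: G1, G3, G4.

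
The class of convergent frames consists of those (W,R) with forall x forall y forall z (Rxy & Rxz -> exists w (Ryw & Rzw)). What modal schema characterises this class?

A defining formula is ◇□ψ → □◇ψ (the .2 axiom).
Suppose ◇□ψ→□◇ψ is valid. Take Rxy, Rxz and set V(ψ)={w : Ryw}. Then □ψ at y so ◇□ψ at x, so □◇ψ at x, so ◇ψ at z, giving w with Rzw and Ryw.

◇□ψ → □◇ψ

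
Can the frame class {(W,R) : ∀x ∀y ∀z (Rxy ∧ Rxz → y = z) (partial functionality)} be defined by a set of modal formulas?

This is a Sahlqvist condition; the CD axiom ◇p → □p defines it.

Yes — defined by ◇p → □p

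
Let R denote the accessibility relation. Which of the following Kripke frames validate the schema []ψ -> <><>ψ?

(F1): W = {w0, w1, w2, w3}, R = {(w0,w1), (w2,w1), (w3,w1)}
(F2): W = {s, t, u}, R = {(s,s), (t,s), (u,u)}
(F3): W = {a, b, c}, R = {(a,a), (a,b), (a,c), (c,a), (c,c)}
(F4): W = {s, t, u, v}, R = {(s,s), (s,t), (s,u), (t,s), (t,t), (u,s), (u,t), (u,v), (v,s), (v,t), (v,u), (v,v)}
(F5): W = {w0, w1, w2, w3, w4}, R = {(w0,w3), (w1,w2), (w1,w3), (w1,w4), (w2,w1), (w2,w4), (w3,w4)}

The schema corresponds to a generalized confluence (Geach) condition: forall x exists w (xRw & x R^2 w).
(F1): fails — at w0 but no w with w0Rw and w0R²w.
(F2): ✓.
(F3): fails — at b but no w with bRw and bR²w.
(F4): ✓.
(F5): fails — at w0 but no w with w0Rw and w0R²w.
Valid on: (F2), (F4).

(F2), (F4)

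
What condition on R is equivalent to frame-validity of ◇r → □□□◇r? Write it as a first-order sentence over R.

This is a Sahlqvist (Geach-type) schema ◇^1□^0r → □^3◇^1r.
First-order correspondent: ∀x ∀y ∀z ((xRy ∧ xR³z) → ∃w (y = w ∧ zRw)).

∀x ∀y ∀z ((xRy ∧ xR³z) → ∃w (y = w ∧ zRw))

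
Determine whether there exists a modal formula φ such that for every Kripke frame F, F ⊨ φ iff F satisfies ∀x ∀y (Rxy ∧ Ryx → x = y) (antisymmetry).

Not modally definable

If a class were modally definable it would be closed under surjective bounded morphisms (Goldblatt–Thomason).
The 6-cycle (worlds a,b,c,d,e,f with a→b→c→d→e→f→a) is antisymmetric. Sending even-indexed worlds to • and odd-indexed worlds to ∘ is a surjective bounded morphism onto the two-world frame with •↔∘, which is not antisymmetric.
So the class is not modally definable.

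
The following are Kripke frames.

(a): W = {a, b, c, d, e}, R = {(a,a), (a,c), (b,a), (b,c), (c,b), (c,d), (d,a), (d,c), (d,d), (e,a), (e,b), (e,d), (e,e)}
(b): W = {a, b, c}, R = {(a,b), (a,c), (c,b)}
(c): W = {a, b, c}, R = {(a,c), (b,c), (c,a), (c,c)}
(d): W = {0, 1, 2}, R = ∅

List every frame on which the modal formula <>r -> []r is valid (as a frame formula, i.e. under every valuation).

(d)

This is the axiom for partial functionality; its first-order frame correspondent is forall x forall y forall z (Rxy & Rxz -> y = z).
(a): fails — a sees both a and c.
(b): fails — a sees both b and c.
(c): fails — c sees both a and c.
(d): holds.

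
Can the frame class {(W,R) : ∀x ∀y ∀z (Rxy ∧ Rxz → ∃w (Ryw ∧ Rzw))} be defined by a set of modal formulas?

The condition is convergence. A defining modal formula is ◇□q → □◇q.

Yes, by ◇□q → □◇q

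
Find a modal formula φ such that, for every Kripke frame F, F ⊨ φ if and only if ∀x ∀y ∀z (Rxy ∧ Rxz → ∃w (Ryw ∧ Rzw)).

◇□ψ → □◇ψ

This is convergence; the standard corresponding axiom is .2: ◇□ψ → □◇ψ.
Suppose ◇□ψ→□◇ψ is valid. Take Rxy, Rxz and set V(ψ)={w : Ryw}. Then □ψ at y so ◇□ψ at x, so □◇ψ at x, so ◇ψ at z, giving w with Rzw and Ryw.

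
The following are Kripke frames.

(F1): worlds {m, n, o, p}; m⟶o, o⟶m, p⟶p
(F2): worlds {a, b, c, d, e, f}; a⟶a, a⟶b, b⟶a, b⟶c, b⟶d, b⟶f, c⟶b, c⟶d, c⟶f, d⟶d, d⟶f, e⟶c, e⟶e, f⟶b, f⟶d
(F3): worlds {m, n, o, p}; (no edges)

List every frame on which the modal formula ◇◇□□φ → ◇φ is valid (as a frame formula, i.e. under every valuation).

This is the axiom for a generalized confluence (Geach) condition; its first-order frame correspondent is ∀x ∀y (xR²y → ∃w (yR²w ∧ xRw)).
(F1): fails — mR²m but no w with mR²w and mRw.
(F2): fails — eR²b but no w with bR²w and eRw.
(F3): holds.
Valid on: (F3).

(F3)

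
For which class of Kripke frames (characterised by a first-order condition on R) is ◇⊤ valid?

This schema is equivalent to the D axiom □r → ◇r.
It corresponds to seriality: ∀x ∃y Rxy.

seriality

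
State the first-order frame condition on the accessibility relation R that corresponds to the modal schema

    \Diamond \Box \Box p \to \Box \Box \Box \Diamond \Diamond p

This is a Sahlqvist (Geach-type) schema ◇^1□^2p → □^3◇^2p.
Minimal-valuation argument: fix x; take any y with xR^1y and any z with xR^3z. Set V(p) to the set of worlds R-reachable from y in exactly 2 steps. Then □^2p holds at y, so the antecedent holds at x; validity forces ◇^2p at z, giving a w with zR^2w and yR^2w.
First-order correspondent: \forall x \forall y \forall z ((xRy \wedge x R^3 z) \to \exists w (y R^2 w \wedge z R^2 w)).

\forall x \forall y \forall z ((xRy \wedge x R^3 z) \to \exists w (y R^2 w \wedge z R^2 w))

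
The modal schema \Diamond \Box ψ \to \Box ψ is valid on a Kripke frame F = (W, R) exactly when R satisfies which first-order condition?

the Euclidean property

Replacing ψ by ¬ψ and contraposing gives the equivalent schema ◇ψ → □◇ψ.
Suppose ◇ψ→□◇ψ is valid. Take Rxy, Rxz and set V(ψ)={y}. Then ◇ψ at x, so □◇ψ at x, so ◇ψ at z, so some w with Rzw has ψ; w=y, i.e. Rzy. By symmetry of the argument, Ryz.
The converse is a direct semantic check.
Frame condition: \forall x \forall y \forall z (Rxy \wedge Rxz \to Ryz).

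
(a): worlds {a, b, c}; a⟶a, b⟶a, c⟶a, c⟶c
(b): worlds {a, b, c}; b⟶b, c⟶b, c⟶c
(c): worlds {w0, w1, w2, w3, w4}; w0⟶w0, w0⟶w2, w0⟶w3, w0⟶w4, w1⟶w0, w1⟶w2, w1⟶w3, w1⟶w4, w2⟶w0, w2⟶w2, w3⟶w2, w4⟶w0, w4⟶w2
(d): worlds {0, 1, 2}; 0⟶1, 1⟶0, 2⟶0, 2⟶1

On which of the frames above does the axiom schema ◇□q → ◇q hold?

Frame correspondent (Sahlqvist): ∀x ∀y (xRy → ∃w (yRw ∧ xRw)) — i.e. a generalized confluence (Geach) condition.
(a): condition met.
(b): condition met.
(c): condition met.
(d): fails — 0R1 but no w with 1Rw and 0Rw.

(a), (b), (c)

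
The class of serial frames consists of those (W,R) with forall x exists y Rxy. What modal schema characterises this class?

This is seriality; the standard corresponding axiom is D: □ψ → ◇ψ.

□ψ → ◇ψ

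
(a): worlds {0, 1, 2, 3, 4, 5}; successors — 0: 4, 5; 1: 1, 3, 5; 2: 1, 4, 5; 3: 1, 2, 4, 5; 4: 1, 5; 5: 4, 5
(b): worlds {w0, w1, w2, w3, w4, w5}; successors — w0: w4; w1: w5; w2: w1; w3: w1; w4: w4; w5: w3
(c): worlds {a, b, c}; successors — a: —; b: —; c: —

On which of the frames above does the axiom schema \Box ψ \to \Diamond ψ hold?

(a), (b)

The schema corresponds to seriality: \forall x \exists y Rxy.
(a): ✓.
(b): ✓.
(c): fails — world a has no successor.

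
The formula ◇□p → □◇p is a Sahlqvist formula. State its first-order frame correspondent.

Convergence

Suppose ◇□p→□◇p is valid. Take Rxy, Rxz and set V(p)={w : Ryw}. Then □p at y so ◇□p at x, so □◇p at x, so ◇p at z, giving w with Rzw and Ryw.
Conversely, any frame satisfying ∀x ∀y ∀z (Rxy ∧ Rxz → ∃w (Ryw ∧ Rzw)) validates the schema.
So the correspondent is convergence.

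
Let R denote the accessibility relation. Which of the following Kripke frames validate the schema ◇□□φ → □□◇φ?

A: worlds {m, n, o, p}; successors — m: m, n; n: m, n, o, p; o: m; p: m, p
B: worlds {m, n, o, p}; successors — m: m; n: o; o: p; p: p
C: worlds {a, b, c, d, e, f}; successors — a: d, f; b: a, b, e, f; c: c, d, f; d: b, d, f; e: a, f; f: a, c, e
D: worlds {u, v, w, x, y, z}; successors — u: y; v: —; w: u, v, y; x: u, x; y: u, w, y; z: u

The schema corresponds to a generalized confluence (Geach) condition: ∀x ∀y ∀z ((xRy ∧ xR²z) → ∃w (yR²w ∧ zRw)).
A: condition met.
B: condition met.
C: condition met.
D: fails — wRv, wR²u but no t with vR²t and uRt.

A, B, C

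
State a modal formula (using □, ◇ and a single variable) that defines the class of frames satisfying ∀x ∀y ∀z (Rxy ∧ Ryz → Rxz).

□s → □□s

This is transitivity; the standard corresponding axiom is 4: □s → □□s.
Suppose □s→□□s is valid. Take Rxy, Ryz and set V(s)={w : Rxw}. Then □s at x, so □□s at x, so □s at y, so s at z, i.e. Rxz.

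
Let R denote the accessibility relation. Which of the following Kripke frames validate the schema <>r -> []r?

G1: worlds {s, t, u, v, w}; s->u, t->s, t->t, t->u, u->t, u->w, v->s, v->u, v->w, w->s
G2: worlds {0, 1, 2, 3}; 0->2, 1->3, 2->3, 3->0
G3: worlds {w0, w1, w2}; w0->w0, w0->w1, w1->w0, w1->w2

This is the axiom for partial functionality; its first-order frame correspondent is forall x forall y forall z (Rxy & Rxz -> y = z).
G1: fails — t sees both s and t.
G2: condition met.
G3: fails — w0 sees both w0 and w1.
Valid on: G2.

G2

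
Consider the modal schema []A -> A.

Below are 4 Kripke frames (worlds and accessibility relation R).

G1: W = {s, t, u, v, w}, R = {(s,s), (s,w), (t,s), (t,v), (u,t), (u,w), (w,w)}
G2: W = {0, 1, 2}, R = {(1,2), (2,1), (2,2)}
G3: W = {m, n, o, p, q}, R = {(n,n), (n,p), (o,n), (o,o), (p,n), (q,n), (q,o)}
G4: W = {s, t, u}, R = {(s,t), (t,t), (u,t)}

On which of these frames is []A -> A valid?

Frame correspondent (Sahlqvist): forall x Rxx — i.e. reflexivity.
G1: fails — world t does not see itself.
G2: fails — world 0 does not see itself.
G3: fails — world m does not see itself.
G4: fails — world s does not see itself.

none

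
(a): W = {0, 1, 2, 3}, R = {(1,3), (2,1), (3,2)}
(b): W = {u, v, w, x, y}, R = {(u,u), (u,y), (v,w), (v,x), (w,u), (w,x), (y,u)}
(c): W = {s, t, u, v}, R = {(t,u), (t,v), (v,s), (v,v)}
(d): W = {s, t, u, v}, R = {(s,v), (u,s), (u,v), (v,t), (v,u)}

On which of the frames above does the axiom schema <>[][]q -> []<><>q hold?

(a)

Frame correspondent (Sahlqvist): forall x forall y forall z ((xRy & xRz) -> exists w (y R^2 w & z R^2 w)) — i.e. a generalized confluence (Geach) condition.
(a): condition met.
(b): fails — vRw, vRx but no t with wR²t and xR²t.
(c): fails — tRu, tRu but no w with uR²w and uR²w.
(d): fails — uRs, uRv but no w with sR²w and vR²w.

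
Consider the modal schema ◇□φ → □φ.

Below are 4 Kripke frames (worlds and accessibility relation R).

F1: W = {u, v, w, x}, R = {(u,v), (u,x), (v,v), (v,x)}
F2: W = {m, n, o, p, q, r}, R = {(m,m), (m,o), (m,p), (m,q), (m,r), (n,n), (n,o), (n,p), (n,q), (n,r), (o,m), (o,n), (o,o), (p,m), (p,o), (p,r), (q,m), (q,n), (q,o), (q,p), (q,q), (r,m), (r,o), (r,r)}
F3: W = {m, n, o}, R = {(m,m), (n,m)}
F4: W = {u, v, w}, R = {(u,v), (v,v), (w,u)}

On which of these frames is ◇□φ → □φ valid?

This is the axiom for the Euclidean property; its first-order frame correspondent is ∀x ∀y ∀z (Rxy ∧ Rxz → Ryz).
F1: fails — Rux and Ruv but not Rxv.
F2: fails — Rmp and Rmp but not Rpp.
F3: ✓.
F4: fails — Rwu and Rwu but not Ruu.

F3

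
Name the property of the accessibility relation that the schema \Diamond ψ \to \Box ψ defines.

partial functionality

Suppose ◇ψ→□ψ is valid. Take Rxy, Rxz and set V(ψ)={y}. Then ◇ψ at x, so □ψ at x, so ψ at z, i.e. z=y.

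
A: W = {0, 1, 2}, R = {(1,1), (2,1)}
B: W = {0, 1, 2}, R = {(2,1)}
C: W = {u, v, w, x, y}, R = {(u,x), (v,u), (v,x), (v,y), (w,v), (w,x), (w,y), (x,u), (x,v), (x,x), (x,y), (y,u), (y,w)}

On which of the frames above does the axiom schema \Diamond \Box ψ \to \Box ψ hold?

Frame correspondent (Sahlqvist): \forall x \forall y \forall z (Rxy \wedge Rxz \to Ryz) — i.e. the Euclidean property.
A: condition met.
B: fails — R21 and R21 but not R11.
C: fails — Rvu and Rvu but not Ruu.

A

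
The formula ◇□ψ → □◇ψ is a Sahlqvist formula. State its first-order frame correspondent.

Convergence

Suppose ◇□ψ→□◇ψ is valid. Take Rxy, Rxz and set V(ψ)={w : Ryw}. Then □ψ at y so ◇□ψ at x, so □◇ψ at x, so ◇ψ at z, giving w with Rzw and Ryw.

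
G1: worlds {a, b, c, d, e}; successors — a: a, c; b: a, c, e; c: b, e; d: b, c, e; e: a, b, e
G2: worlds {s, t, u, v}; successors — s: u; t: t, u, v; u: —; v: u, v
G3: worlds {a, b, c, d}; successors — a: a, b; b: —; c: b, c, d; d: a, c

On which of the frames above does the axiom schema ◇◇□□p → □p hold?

The schema corresponds to a generalized confluence (Geach) condition: ∀x ∀y ∀z ((xR²y ∧ xRz) → ∃w (yR²w ∧ z = w)).
G1: ✓.
G2: fails — tR²u, tRt but no w with uR²w and t=w.
G3: fails — aR²b, aRa but no w with bR²w and a=w.
Valid on: G1.

G1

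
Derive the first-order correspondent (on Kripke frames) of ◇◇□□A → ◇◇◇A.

∀x ∀y (xR²y → ∃w (yR²w ∧ xR³w))

This is a Sahlqvist (Geach-type) schema ◇^2□^2A → □^0◇^3A.
Minimal-valuation argument: fix x; take any y with xR^2y and any z with xR^0z. Set V(A) to the set of worlds R-reachable from y in exactly 2 steps. Then □^2A holds at y, so the antecedent holds at x; validity forces ◇^3A at z, giving a w with zR^3w and yR^2w.
First-order correspondent: ∀x ∀y (xR²y → ∃w (yR²w ∧ xR³w)).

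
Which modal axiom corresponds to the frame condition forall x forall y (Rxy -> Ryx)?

s → □◇s

This is symmetry; the standard corresponding axiom is B: s → □◇s.
Suppose s→□◇s is valid. Take Rxy and set V(s)={x}. Then s at x, so □◇s at x, so ◇s at y, so some z with Ryz has s; z=x, i.e. Ryx.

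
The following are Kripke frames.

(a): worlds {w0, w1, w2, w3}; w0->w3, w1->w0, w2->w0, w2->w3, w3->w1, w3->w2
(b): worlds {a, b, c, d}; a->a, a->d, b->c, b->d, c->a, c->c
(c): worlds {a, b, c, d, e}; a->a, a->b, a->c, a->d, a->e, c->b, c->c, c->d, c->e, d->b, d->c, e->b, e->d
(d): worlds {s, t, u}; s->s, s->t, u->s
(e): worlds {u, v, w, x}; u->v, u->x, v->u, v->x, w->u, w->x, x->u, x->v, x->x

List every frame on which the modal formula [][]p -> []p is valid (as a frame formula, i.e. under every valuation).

(d), (e)

This is the axiom for density; its first-order frame correspondent is forall x forall y (Rxy -> exists z (Rxz & Rzy)).
(a): fails — Rw1w0 but no z with Rw1z and Rzw0.
(b): fails — Rbd but no z with Rbz and Rzd.
(c): fails — Red but no z with Rez and Rzd.
(d): holds.
(e): holds.
Valid on: (d), (e).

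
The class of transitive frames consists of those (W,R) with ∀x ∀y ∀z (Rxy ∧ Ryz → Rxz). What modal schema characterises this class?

□ψ → □□ψ

The condition is transitivity. The 4 schema □ψ → □□ψ defines it.
Suppose □ψ→□□ψ is valid. Take Rxy, Ryz and set V(ψ)={w : Rxw}. Then □ψ at x, so □□ψ at x, so □ψ at y, so ψ at z, i.e. Rxz.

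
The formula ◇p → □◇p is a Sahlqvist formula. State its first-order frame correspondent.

The Euclidean property

Suppose ◇p→□◇p is valid. Take Rxy, Rxz and set V(p)={y}. Then ◇p at x, so □◇p at x, so ◇p at z, so some w with Rzw has p; w=y, i.e. Rzy. By symmetry of the argument, Ryz.
The converse is a direct semantic check.
Frame condition: ∀x ∀y ∀z (Rxy ∧ Rxz → Ryz).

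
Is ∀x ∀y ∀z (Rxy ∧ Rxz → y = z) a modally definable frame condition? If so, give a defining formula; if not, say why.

Yes: it is partial functionality, defined by the CD schema ◇r → □r.

Yes, by ◇r → □r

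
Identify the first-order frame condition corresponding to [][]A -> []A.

Density

Suppose □□A→□A is valid. Take Rxy and set V(A)={w : xR²w}. Then □□A at x, so □A at x, so A at y, i.e. ∃z(Rxz∧Rzy).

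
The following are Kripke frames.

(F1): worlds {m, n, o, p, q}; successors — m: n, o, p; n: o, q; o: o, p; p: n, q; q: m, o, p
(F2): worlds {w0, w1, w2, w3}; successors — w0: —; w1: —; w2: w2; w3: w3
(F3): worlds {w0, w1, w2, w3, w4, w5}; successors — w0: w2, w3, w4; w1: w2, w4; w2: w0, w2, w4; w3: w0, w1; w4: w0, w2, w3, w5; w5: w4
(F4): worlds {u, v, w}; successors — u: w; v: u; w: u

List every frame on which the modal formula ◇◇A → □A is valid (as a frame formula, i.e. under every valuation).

The schema corresponds to a generalized confluence (Geach) condition: ∀x ∀y ∀z ((xR²y ∧ xRz) → ∃w (y = w ∧ z = w)).
(F1): fails — mR²n, mRo but n ≠ o.
(F2): ✓.
(F3): fails — w0R²w0, w0Rw2 but w0 ≠ w2.
(F4): fails — uR²u, uRw but u ≠ w.

(F2)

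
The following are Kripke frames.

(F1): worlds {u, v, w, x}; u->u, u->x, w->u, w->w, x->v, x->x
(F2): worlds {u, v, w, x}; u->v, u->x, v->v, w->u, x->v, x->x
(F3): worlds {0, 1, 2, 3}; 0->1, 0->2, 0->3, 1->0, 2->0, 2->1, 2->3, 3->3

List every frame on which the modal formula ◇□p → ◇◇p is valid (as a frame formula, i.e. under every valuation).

The schema corresponds to a generalized confluence (Geach) condition: ∀x ∀y (xRy → ∃w (yRw ∧ xR²w)).
(F1): fails — xRv but no t with vRt and xR²t.
(F2): ✓.
(F3): ✓.

(F2), (F3)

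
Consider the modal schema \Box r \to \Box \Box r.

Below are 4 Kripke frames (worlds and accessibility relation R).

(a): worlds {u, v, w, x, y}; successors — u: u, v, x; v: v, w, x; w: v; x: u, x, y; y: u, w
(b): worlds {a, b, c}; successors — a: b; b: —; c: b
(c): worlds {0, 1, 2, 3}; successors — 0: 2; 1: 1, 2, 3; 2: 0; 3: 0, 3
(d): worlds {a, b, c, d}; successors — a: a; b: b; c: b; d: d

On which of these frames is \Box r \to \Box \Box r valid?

The schema corresponds to transitivity: \forall x \forall y \forall z (Rxy \wedge Ryz \to Rxz).
(a): fails — Ruv and Rvw but not Ruw.
(b): condition met.
(c): fails — R02 and R20 but not R00.
(d): condition met.

(b), (d)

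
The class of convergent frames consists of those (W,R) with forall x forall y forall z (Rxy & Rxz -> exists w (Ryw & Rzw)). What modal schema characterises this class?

A defining formula is ◇□q → □◇q (the .2 axiom).
Suppose ◇□q→□◇q is valid. Take Rxy, Rxz and set V(q)={w : Ryw}. Then □q at y so ◇□q at x, so □◇q at x, so ◇q at z, giving w with Rzw and Ryw.

◇□q → □◇q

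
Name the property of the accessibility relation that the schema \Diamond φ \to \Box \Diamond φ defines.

Suppose ◇φ→□◇φ is valid. Take Rxy, Rxz and set V(φ)={y}. Then ◇φ at x, so □◇φ at x, so ◇φ at z, so some w with Rzw has φ; w=y, i.e. Rzy. By symmetry of the argument, Ryz.
Conversely, on a frame with the Euclidean property the schema holds at every world under every valuation.
So the correspondent is the Euclidean property.

the Euclidean property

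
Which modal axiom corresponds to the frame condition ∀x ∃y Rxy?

The condition is seriality. The D schema □q → ◇q defines it.
Suppose □q→◇q is valid. At any x set V(q)=W. Then □q at x, so ◇q at x, so x has a successor.

□q → ◇q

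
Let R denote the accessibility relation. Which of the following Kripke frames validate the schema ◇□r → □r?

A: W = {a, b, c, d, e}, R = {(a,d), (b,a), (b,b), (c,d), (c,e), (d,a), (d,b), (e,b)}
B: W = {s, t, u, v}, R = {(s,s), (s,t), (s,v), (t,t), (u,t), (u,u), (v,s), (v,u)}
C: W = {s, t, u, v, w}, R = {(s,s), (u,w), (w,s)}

none

The schema corresponds to the Euclidean property: ∀x ∀y ∀z (Rxy ∧ Rxz → Ryz).
A: fails — Rad and Rad but not Rdd.
B: fails — Rsv and Rsv but not Rvv.
C: fails — Ruw and Ruw but not Rww.
Valid on no frame.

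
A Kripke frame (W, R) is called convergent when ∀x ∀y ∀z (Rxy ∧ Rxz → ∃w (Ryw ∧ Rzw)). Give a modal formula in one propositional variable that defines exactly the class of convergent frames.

◇□r → □◇r

This is convergence; the standard corresponding axiom is .2: ◇□r → □◇r.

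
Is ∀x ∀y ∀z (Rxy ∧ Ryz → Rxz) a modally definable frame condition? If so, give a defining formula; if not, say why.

The condition is transitivity. A defining modal formula is □q → □□q.
Suppose □q→□□q is valid. Take Rxy, Ryz and set V(q)={w : Rxw}. Then □q at x, so □□q at x, so □q at y, so q at z, i.e. Rxz.

Yes — defined by □q → □□q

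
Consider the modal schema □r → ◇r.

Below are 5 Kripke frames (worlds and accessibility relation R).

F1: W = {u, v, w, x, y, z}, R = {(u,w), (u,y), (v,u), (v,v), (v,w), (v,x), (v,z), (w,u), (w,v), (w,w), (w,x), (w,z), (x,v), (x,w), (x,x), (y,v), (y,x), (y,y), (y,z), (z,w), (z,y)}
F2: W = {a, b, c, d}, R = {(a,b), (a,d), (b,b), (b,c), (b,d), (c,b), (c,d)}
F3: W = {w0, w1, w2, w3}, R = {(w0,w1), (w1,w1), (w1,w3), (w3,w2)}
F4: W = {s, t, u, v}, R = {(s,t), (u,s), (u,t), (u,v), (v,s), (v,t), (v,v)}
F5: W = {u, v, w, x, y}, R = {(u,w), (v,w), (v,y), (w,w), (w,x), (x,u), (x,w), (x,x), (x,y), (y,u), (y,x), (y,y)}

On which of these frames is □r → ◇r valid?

Frame correspondent (Sahlqvist): ∀x ∃y Rxy — i.e. seriality.
F1: satisfies the condition.
F2: fails — world d has no successor.
F3: fails — world w2 has no successor.
F4: fails — world t has no successor.
F5: satisfies the condition.
Valid on: F1, F5.

F1, F5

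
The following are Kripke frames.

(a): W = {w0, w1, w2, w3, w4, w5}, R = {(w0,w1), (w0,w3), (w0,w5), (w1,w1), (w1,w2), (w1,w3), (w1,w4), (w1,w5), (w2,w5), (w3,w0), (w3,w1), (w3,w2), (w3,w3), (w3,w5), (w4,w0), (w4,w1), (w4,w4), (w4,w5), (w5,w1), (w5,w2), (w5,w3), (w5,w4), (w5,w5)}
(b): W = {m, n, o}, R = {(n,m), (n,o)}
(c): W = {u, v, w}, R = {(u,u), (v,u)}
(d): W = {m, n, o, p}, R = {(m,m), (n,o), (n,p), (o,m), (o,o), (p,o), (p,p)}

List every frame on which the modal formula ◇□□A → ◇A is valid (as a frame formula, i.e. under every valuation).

(a), (c), (d)

Frame correspondent (Sahlqvist): ∀x ∀y (xRy → ∃w (yR²w ∧ xRw)) — i.e. a generalized confluence (Geach) condition.
(a): holds.
(b): fails — nRm but no w with mR²w and nRw.
(c): holds.
(d): holds.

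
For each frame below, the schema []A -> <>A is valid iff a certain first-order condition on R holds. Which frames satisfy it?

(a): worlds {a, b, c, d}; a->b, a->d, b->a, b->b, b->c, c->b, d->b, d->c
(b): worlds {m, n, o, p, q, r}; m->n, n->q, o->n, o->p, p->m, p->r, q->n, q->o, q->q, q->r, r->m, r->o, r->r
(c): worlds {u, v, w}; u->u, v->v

(a), (b)

Frame correspondent (Sahlqvist): forall x exists y Rxy — i.e. seriality.
(a): ✓.
(b): ✓.
(c): fails — world w has no successor.
Valid on: (a), (b).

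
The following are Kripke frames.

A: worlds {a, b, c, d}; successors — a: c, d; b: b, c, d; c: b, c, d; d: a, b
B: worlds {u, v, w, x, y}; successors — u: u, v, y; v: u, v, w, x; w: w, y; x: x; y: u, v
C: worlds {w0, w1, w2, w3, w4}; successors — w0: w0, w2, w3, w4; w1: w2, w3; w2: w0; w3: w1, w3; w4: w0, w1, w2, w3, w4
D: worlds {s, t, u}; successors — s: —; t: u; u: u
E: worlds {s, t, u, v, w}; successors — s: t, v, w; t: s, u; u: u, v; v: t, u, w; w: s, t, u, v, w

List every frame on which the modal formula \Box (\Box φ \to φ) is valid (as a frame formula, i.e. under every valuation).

This is the axiom for shift-reflexivity; its first-order frame correspondent is \forall x \forall y (Rxy \to Ryy).
A: fails — Rcd but not Rdd.
B: fails — Rwy but not Ryy.
C: fails — Rw1w2 but not Rw2w2.
D: satisfies the condition.
E: fails — Ruv but not Rvv.

D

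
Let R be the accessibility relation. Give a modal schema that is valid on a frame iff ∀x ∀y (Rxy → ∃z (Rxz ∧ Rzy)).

□□s → □s

The condition is density. The C4 schema □□s → □s defines it.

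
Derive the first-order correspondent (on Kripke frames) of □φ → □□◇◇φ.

This is a Sahlqvist (Geach-type) schema ◇^0□^1φ → □^2◇^2φ.
First-order correspondent: ∀x ∀z (xR²z → ∃w (xRw ∧ zR²w)).

∀x ∀z (xR²z → ∃w (xRw ∧ zR²w))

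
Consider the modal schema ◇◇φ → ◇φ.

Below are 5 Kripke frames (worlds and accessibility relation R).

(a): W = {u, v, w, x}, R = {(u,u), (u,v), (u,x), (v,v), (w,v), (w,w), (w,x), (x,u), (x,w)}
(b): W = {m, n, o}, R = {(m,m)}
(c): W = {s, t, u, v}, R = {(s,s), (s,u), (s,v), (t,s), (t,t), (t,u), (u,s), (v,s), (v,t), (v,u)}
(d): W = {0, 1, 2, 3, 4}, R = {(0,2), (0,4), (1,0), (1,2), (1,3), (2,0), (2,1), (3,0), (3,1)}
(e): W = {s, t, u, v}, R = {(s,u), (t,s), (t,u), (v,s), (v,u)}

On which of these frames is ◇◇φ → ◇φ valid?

(b), (e)

The schema corresponds to transitivity: ∀x ∀y ∀z (Rxy ∧ Ryz → Rxz).
(a): fails — Rxw and Rwx but not Rxx.
(b): holds.
(c): fails — Rus and Rsv but not Ruv.
(d): fails — R10 and R04 but not R14.
(e): holds.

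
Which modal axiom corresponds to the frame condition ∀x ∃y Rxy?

□p → ◇p

A defining formula is □p → ◇p (the D axiom).
Suppose □p→◇p is valid. At any x set V(p)=W. Then □p at x, so ◇p at x, so x has a successor.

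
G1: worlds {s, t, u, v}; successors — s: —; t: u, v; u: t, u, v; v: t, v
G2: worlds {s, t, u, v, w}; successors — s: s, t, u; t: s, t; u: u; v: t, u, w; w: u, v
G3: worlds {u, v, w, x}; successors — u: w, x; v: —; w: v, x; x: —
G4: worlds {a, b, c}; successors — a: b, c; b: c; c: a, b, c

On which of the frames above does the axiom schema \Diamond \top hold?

The schema corresponds to seriality: \forall x \exists y Rxy.
G1: fails — world s has no successor.
G2: satisfies the condition.
G3: fails — world v has no successor.
G4: satisfies the condition.

G2, G4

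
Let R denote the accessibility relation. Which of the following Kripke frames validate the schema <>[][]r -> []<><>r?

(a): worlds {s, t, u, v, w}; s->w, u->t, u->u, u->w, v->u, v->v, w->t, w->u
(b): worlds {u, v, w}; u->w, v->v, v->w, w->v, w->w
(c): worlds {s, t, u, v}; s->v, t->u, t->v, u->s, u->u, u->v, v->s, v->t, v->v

(b), (c)

Frame correspondent (Sahlqvist): forall x forall y forall z ((xRy & xRz) -> exists w (y R^2 w & z R^2 w)) — i.e. a generalized confluence (Geach) condition.
(a): fails — uRt, uRt but no w* with tR²w* and tR²w*.
(b): holds.
(c): holds.
Valid on: (b), (c).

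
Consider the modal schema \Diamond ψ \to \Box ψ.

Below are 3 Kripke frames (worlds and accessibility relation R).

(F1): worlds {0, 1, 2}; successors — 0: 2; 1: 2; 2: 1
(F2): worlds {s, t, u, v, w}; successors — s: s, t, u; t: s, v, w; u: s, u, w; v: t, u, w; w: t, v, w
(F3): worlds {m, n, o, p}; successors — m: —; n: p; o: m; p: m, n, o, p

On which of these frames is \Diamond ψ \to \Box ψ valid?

Frame correspondent (Sahlqvist): \forall x \forall y \forall z (Rxy \wedge Rxz \to y = z) — i.e. partial functionality.
(F1): satisfies the condition.
(F2): fails — s sees both s and t.
(F3): fails — p sees both m and n.

(F1)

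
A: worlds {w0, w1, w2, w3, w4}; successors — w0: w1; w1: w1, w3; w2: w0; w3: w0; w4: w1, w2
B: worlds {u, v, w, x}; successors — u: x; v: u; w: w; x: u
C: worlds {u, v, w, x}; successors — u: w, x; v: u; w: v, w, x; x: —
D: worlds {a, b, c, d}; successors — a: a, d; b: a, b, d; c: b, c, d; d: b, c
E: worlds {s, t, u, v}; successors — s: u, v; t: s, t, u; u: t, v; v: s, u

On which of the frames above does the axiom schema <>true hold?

The schema corresponds to seriality: forall x exists y Rxy.
A: satisfies the condition.
B: satisfies the condition.
C: fails — world x has no successor.
D: satisfies the condition.
E: satisfies the condition.

A, B, D, E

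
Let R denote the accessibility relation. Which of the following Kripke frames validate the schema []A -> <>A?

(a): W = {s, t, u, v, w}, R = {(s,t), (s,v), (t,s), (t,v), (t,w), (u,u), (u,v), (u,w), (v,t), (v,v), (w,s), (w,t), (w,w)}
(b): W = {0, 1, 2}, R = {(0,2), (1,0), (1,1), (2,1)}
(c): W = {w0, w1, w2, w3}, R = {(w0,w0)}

Frame correspondent (Sahlqvist): forall x exists y Rxy — i.e. seriality.
(a): condition met.
(b): condition met.
(c): fails — world w1 has no successor.

(a), (b)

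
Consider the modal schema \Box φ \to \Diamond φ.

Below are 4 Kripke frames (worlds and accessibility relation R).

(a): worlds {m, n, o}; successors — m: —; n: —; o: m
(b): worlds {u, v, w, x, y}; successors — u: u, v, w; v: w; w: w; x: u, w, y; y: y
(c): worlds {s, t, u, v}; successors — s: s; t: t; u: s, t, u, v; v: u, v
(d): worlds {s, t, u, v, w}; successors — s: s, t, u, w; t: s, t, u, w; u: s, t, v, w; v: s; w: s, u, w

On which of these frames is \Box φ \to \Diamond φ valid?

(b), (c), (d)

This is the axiom for seriality; its first-order frame correspondent is \forall x \exists y Rxy.
(a): fails — world m has no successor.
(b): condition met.
(c): condition met.
(d): condition met.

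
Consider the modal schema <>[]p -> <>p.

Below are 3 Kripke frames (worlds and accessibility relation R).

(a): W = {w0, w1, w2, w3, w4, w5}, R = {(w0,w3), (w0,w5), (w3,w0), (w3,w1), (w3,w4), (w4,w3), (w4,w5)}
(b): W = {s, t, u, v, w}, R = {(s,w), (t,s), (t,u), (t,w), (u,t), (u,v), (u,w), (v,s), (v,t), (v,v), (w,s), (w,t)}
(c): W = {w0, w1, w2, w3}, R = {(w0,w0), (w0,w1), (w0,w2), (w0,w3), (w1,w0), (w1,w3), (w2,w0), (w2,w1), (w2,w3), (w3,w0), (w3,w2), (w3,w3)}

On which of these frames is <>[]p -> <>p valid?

(c)

Frame correspondent (Sahlqvist): forall x forall y (xRy -> exists w (yRw & xRw)) — i.e. a generalized confluence (Geach) condition.
(a): fails — w0Rw3 but no w with w3Rw and w0Rw.
(b): fails — sRw but no w* with wRw* and sRw*.
(c): holds.
Valid on: (c).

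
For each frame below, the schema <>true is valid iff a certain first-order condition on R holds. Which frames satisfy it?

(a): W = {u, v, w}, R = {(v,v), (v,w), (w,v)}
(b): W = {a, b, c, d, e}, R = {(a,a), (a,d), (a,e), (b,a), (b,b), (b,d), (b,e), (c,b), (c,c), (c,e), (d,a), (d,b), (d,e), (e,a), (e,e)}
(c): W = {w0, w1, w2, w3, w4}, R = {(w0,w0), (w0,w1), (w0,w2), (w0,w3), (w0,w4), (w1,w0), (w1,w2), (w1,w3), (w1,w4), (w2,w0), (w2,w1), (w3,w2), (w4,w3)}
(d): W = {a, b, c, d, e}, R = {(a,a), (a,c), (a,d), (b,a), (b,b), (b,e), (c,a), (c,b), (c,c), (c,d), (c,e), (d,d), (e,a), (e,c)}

This is the axiom for seriality; its first-order frame correspondent is forall x exists y Rxy.
(a): fails — world u has no successor.
(b): condition met.
(c): condition met.
(d): condition met.

(b), (c), (d)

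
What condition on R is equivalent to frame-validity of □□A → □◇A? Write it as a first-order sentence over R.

This is a Sahlqvist (Geach-type) schema ◇^0□^2A → □^1◇^1A.
Minimal-valuation argument: fix x; take any y with xR^0y and any z with xR^1z. Set V(A) to the set of worlds R-reachable from y in exactly 2 steps. Then □^2A holds at y, so the antecedent holds at x; validity forces ◇^1A at z, giving a w with zR^1w and yR^2w.
First-order correspondent: ∀x ∀z (xRz → ∃w (xR²w ∧ zRw)).

∀x ∀z (xRz → ∃w (xR²w ∧ zRw))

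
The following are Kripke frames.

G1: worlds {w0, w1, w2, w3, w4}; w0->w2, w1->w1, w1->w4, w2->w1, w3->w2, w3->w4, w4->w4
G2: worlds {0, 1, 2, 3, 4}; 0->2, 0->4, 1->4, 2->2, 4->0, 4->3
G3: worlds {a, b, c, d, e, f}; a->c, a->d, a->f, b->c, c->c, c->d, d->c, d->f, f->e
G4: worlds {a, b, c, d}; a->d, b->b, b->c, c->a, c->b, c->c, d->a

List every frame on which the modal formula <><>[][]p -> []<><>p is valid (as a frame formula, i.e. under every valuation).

G1

Frame correspondent (Sahlqvist): forall x forall y forall z ((x R^2 y & xRz) -> exists w (y R^2 w & z R^2 w)) — i.e. a generalized confluence (Geach) condition.
G1: holds.
G2: fails — 0R²3, 0R2 but no w with 3R²w and 2R²w.
G3: fails — aR²c, aRf but no w with cR²w and fR²w.
G4: fails — aR²a, aRd but no w with aR²w and dR²w.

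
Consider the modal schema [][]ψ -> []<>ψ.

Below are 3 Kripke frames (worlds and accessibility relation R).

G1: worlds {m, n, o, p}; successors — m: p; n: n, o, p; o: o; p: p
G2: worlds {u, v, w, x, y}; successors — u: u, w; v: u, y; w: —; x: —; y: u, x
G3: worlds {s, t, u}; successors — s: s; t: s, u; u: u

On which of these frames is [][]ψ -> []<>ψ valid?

G1, G3

This is the axiom for a generalized confluence (Geach) condition; its first-order frame correspondent is forall x forall z (xRz -> exists w (x R^2 w & zRw)).
G1: holds.
G2: fails — uRw but no t with uR²t and wRt.
G3: holds.
Valid on: G1, G3.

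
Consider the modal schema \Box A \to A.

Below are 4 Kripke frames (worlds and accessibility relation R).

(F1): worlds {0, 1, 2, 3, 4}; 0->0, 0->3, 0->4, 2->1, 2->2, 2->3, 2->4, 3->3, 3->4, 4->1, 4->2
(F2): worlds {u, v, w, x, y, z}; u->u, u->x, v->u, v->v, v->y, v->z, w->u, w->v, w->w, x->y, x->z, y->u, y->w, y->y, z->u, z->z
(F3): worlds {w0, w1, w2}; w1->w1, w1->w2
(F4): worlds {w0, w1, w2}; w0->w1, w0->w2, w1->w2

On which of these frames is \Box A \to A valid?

The schema corresponds to reflexivity: \forall x Rxx.
(F1): fails — world 1 does not see itself.
(F2): fails — world x does not see itself.
(F3): fails — world w0 does not see itself.
(F4): fails — world w0 does not see itself.

none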